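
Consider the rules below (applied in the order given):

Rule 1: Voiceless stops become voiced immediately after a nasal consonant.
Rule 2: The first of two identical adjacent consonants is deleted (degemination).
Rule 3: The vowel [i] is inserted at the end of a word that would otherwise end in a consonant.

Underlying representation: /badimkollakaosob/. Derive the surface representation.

badimgolakaosobi

Rule 1 (post-nasal voicing): /k/ is a voiceless stop immediately after the nasal /m/, so it voices to [g]. /badimkollakaosob/ → badimgollakaosob.
Rule 2 (degemination): /ll/ is a geminate; the first /l/ deletes. /badimgollakaosob/ → badimgolakaosob.
Rule 3 (final i-epenthesis): the form ends in the consonant /b/, so [i] is inserted word-finally. /badimgolakaosob/ → badimgolakaosobi.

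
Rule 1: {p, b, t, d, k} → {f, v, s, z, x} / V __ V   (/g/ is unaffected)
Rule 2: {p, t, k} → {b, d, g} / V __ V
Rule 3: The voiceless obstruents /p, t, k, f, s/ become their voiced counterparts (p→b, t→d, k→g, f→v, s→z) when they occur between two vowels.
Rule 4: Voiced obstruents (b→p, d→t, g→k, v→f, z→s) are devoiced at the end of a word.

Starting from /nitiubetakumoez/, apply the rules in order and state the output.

Rule 1 (intervocalic spirantization): /t/ is a stop between vowels /i/ and /i/, so it spirantizes to the fricative [s]. /b/ is a stop between vowels /u/ and /e/, so it spirantizes to the fricative [v]. /t/ is a stop between vowels /e/ and /a/, so it spirantizes to the fricative [s]. /k/ is a stop between vowels /a/ and /u/, so it spirantizes to the fricative [x]. /nitiubetakumoez/ → nisiuvesaxumoez.
Rule 2 (intervocalic voicing): no segment meets the environment; /nisiuvesaxumoez/ is unchanged.
Rule 3 (intervocalic voicing): /s/ is a voiceless obstruent between vowels /i/ and /i/, so it voices to [z]. /s/ is a voiceless obstruent between vowels /e/ and /a/, so it voices to [z]. /nisiuvesaxumoez/ → niziuvezaxumoez.
Rule 4 (final devoicing): /z/ is a voiced obstruent in word-final position, so it devoices to [s]. /niziuvezaxumoez/ → niziuvezaxumoes.

niziuvezaxumoes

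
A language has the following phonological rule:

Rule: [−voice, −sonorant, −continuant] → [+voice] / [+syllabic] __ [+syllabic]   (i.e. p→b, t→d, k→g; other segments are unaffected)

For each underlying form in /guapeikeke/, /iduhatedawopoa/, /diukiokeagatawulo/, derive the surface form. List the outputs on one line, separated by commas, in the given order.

/guapeikeke/: /p/ is a voiceless stop between vowels /a/ and /e/, so it voices to [b]. /k/ is a voiceless stop between vowels /i/ and /e/, so it voices to [g]. /k/ is a voiceless stop between vowels /e/ and /e/, so it voices to [g]. → [guabeigege].
/iduhatedawopoa/: /t/ is a voiceless stop between vowels /a/ and /e/, so it voices to [d]. /p/ is a voiceless stop between vowels /o/ and /o/, so it voices to [b]. → [iduhadedawoboa].
/diukiokeagatawulo/: /k/ is a voiceless stop between vowels /u/ and /i/, so it voices to [g]. /k/ is a voiceless stop between vowels /o/ and /e/, so it voices to [g]. /t/ is a voiceless stop between vowels /a/ and /a/, so it voices to [d]. → [diugiogeagadawulo].

guabeigege, iduhadedawoboa, diugiogeagadawulo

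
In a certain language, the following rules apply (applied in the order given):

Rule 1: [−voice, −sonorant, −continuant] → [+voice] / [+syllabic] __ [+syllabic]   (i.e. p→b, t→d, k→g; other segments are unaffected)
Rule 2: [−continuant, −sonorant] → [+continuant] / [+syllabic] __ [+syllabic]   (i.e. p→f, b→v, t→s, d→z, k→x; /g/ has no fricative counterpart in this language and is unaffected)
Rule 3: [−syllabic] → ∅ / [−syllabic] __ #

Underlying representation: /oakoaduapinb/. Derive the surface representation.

Rule 1 (intervocalic voicing): /k/ is a voiceless stop between vowels /a/ and /o/, so it voices to [g]. /p/ is a voiceless stop between vowels /a/ and /i/, so it voices to [b]. /oakoaduapinb/ → oagoaduabinb.
Rule 2 (intervocalic spirantization): /d/ is a stop between vowels /a/ and /u/, so it spirantizes to the fricative [z]. /b/ is a stop between vowels /a/ and /i/, so it spirantizes to the fricative [v]. /oagoaduabinb/ → oagoazuavinb.
Rule 3 (final cluster simplification): /b/ is the second consonant of a word-final cluster /nb/, so it deletes. /oagoazuavinb/ → oagoazuavin.

oagoazuavin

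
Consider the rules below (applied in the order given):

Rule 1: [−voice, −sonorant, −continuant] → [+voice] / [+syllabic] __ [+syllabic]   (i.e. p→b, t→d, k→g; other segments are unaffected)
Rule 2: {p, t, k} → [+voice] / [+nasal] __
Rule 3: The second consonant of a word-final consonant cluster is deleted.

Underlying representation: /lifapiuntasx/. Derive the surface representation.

lifabiundas

Rule 1 (intervocalic voicing): /p/ is a voiceless stop between vowels /a/ and /i/, so it voices to [b]. /lifapiuntasx/ → lifabiuntasx.
Rule 2 (post-nasal voicing): /t/ is a voiceless stop immediately after the nasal /n/, so it voices to [d]. /lifabiuntasx/ → lifabiundasx.
Rule 3 (final cluster simplification): /x/ is the second consonant of a word-final cluster /sx/, so it deletes. /lifabiundasx/ → lifabiundas.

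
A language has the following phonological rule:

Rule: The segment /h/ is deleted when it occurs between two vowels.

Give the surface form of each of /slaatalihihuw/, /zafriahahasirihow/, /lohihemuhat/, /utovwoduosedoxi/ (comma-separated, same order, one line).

slaataliiuw, zafriaaasiriow, loiemuat, utovwoduosedoxi

/slaatalihihuw/: /h/ occurs between vowels /i/ and /i/, so it deletes. /h/ occurs between vowels /i/ and /u/, so it deletes. → [slaataliiuw].
/zafriahahasirihow/: /h/ occurs between vowels /a/ and /a/, so it deletes. /h/ occurs between vowels /a/ and /a/, so it deletes. /h/ occurs between vowels /i/ and /o/, so it deletes. → [zafriaaasiriow].
/lohihemuhat/: /h/ occurs between vowels /o/ and /i/, so it deletes. /h/ occurs between vowels /i/ and /e/, so it deletes. /h/ occurs between vowels /u/ and /a/, so it deletes. → [loiemuat].
/utovwoduosedoxi/: the rule's environment is not met; surfaces unchanged as [utovwoduosedoxi].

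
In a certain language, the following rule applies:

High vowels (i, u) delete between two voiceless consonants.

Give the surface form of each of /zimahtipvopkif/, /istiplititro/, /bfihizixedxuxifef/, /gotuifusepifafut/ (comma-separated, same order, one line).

/zimahtipvopkif/: /i/ is a high vowel flanked by voiceless consonants /t/ and /p/, so it deletes. /i/ is a high vowel flanked by voiceless consonants /k/ and /f/, so it deletes. → [zimahtpvopkf].
/istiplititro/: /i/ is a high vowel flanked by voiceless consonants /t/ and /p/, so it deletes. /i/ is a high vowel flanked by voiceless consonants /t/ and /t/, so it deletes. → [istplittro].
/bfihizixedxuxifef/: /i/ is a high vowel flanked by voiceless consonants /f/ and /h/, so it deletes. /u/ is a high vowel flanked by voiceless consonants /x/ and /x/, so it deletes. /i/ is a high vowel flanked by voiceless consonants /x/ and /f/, so it deletes. → [bfhizixedxxfef].
/gotuifusepifafut/: /u/ is a high vowel flanked by voiceless consonants /f/ and /s/, so it deletes. /i/ is a high vowel flanked by voiceless consonants /p/ and /f/, so it deletes. /u/ is a high vowel flanked by voiceless consonants /f/ and /t/, so it deletes. → [gotuifsepfaft].

zimahtpvopkf, istplittro, bfhizixedxxfef, gotuifsepfaft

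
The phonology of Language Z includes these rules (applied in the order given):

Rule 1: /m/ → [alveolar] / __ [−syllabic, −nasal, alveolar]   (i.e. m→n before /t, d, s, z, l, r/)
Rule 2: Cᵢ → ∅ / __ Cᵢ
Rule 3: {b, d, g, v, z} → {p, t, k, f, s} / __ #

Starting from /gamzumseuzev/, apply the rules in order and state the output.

ganzunseuzef

Rule 1 (nasal place assimilation): /m/ precedes the alveolar consonant /z/, so it assimilates in place to [n]. /m/ precedes the alveolar consonant /s/, so it assimilates in place to [n]. /gamzumseuzev/ → ganzunseuzev.
Rule 2 (degemination): no segment meets the environment; /ganzunseuzev/ is unchanged.
Rule 3 (final devoicing): /v/ is a voiced obstruent in word-final position, so it devoices to [f]. /ganzunseuzev/ → ganzunseuzef.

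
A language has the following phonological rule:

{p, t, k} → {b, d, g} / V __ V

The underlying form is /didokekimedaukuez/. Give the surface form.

/k/ is a voiceless stop between vowels /o/ and /e/, so it voices to [g].
/k/ is a voiceless stop between vowels /e/ and /i/, so it voices to [g].
/k/ is a voiceless stop between vowels /u/ and /u/, so it voices to [g].
Surface form: [didogegimedauguez].

didogegimedauguez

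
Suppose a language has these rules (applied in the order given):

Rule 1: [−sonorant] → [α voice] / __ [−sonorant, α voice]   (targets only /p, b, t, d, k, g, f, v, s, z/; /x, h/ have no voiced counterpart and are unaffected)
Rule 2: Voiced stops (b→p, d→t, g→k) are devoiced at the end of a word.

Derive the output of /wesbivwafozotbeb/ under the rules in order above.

wezbivwafozodbep

Rule 1 (regressive voicing assimilation): /s/ precedes the voiced obstruent /b/, so it voices to [z] by assimilation. /t/ precedes the voiced obstruent /b/, so it voices to [d] by assimilation. /wesbivwafozotbeb/ → wezbivwafozodbeb.
Rule 2 (final devoicing): /b/ is a voiced stop in word-final position, so it devoices to [p]. /wezbivwafozodbeb/ → wezbivwafozodbep.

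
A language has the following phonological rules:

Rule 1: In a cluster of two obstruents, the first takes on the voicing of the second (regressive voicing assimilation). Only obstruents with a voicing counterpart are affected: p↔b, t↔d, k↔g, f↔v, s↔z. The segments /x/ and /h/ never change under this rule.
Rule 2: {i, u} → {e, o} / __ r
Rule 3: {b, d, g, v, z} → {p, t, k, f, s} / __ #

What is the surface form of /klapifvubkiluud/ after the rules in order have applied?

klapivvupkiluut

Rule 1 (regressive voicing assimilation): /f/ precedes the voiced obstruent /v/, so it voices to [v] by assimilation. /b/ precedes the voiceless obstruent /k/, so it devoices to [p] by assimilation. /klapifvubkiluud/ → klapivvupkiluud.
Rule 2 (pre-rhotic lowering): no segment meets the environment; /klapivvupkiluud/ is unchanged.
Rule 3 (final devoicing): /d/ is a voiced obstruent in word-final position, so it devoices to [t]. /klapivvupkiluud/ → klapivvupkiluut.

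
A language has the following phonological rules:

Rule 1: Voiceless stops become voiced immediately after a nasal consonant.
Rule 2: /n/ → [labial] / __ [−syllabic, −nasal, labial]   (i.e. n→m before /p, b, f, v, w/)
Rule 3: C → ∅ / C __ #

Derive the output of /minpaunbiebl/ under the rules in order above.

Rule 1 (post-nasal voicing): /p/ is a voiceless stop immediately after the nasal /n/, so it voices to [b]. /minpaunbiebl/ → minbaunbiebl.
Rule 2 (nasal place assimilation): /n/ precedes the labial consonant /b/, so it assimilates in place to [m]. /n/ precedes the labial consonant /b/, so it assimilates in place to [m]. /minbaunbiebl/ → mimbaumbiebl.
Rule 3 (final cluster simplification): /l/ is the second consonant of a word-final cluster /bl/, so it deletes. /mimbaumbiebl/ → mimbaumbieb.

mimbaumbieb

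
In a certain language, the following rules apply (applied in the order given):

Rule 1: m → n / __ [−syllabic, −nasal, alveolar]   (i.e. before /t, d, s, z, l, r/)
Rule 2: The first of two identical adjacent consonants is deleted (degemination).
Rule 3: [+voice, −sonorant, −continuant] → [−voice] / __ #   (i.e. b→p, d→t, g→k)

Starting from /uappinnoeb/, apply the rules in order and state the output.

uapinoep

Rule 1 (nasal place assimilation): no segment meets the environment; /uappinnoeb/ is unchanged.
Rule 2 (degemination): /pp/ is a geminate; the first /p/ deletes. /nn/ is a geminate; the first /n/ deletes. /uappinnoeb/ → uapinoeb.
Rule 3 (final devoicing): /b/ is a voiced stop in word-final position, so it devoices to [p]. /uapinoeb/ → uapinoep.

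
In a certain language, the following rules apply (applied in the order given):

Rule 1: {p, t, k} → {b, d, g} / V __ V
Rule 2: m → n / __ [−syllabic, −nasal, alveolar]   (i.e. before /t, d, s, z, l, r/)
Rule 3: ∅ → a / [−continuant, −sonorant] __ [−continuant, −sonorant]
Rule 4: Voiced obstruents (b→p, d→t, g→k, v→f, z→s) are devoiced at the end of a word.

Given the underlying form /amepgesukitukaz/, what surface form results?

Rule 1 (intervocalic voicing): /k/ is a voiceless stop between vowels /u/ and /i/, so it voices to [g]. /t/ is a voiceless stop between vowels /i/ and /u/, so it voices to [d]. /k/ is a voiceless stop between vowels /u/ and /a/, so it voices to [g]. /amepgesukitukaz/ → amepgesugidugaz.
Rule 2 (nasal place assimilation): no segment meets the environment; /amepgesugidugaz/ is unchanged.
Rule 3 (stop-cluster a-epenthesis): /p/ and /g/ form a stop–stop cluster, so [a] is inserted between them. /amepgesugidugaz/ → amepagesugidugaz.
Rule 4 (final devoicing): /z/ is a voiced obstruent in word-final position, so it devoices to [s]. /amepagesugidugaz/ → amepagesugidugas.

amepagesugidugas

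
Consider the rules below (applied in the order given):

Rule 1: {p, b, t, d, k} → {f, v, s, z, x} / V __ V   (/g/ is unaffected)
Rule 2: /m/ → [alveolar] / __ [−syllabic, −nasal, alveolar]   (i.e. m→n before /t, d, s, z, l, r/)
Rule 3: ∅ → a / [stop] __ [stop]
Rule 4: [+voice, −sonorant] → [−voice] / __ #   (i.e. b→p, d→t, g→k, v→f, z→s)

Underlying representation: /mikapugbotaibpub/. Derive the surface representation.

mixafugabosaibapup

Rule 1 (intervocalic spirantization): /k/ is a stop between vowels /i/ and /a/, so it spirantizes to the fricative [x]. /p/ is a stop between vowels /a/ and /u/, so it spirantizes to the fricative [f]. /t/ is a stop between vowels /o/ and /a/, so it spirantizes to the fricative [s]. /mikapugbotaibpub/ → mixafugbosaibpub.
Rule 2 (nasal place assimilation): no segment meets the environment; /mixafugbosaibpub/ is unchanged.
Rule 3 (stop-cluster a-epenthesis): /g/ and /b/ form a stop–stop cluster, so [a] is inserted between them. /b/ and /p/ form a stop–stop cluster, so [a] is inserted between them. /mixafugbosaibpub/ → mixafugabosaibapub.
Rule 4 (final devoicing): /b/ is a voiced obstruent in word-final position, so it devoices to [p]. /mixafugabosaibapub/ → mixafugabosaibapup.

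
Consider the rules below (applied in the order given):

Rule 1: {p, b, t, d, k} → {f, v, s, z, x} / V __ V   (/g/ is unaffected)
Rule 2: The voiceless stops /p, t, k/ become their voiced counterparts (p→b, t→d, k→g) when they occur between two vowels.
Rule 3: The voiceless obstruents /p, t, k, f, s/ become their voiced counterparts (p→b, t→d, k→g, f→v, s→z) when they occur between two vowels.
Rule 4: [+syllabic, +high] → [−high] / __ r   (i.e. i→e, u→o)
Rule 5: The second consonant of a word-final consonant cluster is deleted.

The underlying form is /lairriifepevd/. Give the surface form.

laerriivevev

Rule 1 (intervocalic spirantization): /p/ is a stop between vowels /e/ and /e/, so it spirantizes to the fricative [f]. /lairriifepevd/ → lairriifefevd.
Rule 2 (intervocalic voicing): no segment meets the environment; /lairriifefevd/ is unchanged.
Rule 3 (intervocalic voicing): /f/ is a voiceless obstruent between vowels /i/ and /e/, so it voices to [v]. /f/ is a voiceless obstruent between vowels /e/ and /e/, so it voices to [v]. /lairriifefevd/ → lairriivevevd.
Rule 4 (pre-rhotic lowering): /i/ is a high vowel immediately before /r/, so it lowers to [e]. /lairriivevevd/ → laerriivevevd.
Rule 5 (final cluster simplification): /d/ is the second consonant of a word-final cluster /vd/, so it deletes. /laerriivevevd/ → laerriivevev.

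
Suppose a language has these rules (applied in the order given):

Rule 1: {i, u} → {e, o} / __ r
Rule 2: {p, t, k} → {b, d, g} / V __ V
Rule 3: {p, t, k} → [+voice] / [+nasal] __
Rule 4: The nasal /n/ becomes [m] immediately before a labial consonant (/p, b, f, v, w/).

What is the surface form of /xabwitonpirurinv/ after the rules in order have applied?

xabwidomberorimv

Rule 1 (pre-rhotic lowering): /i/ is a high vowel immediately before /r/, so it lowers to [e]. /u/ is a high vowel immediately before /r/, so it lowers to [o]. /xabwitonpirurinv/ → xabwitonperorinv.
Rule 2 (intervocalic voicing): /t/ is a voiceless stop between vowels /i/ and /o/, so it voices to [d]. /xabwitonperorinv/ → xabwidonperorinv.
Rule 3 (post-nasal voicing): /p/ is a voiceless stop immediately after the nasal /n/, so it voices to [b]. /xabwidonperorinv/ → xabwidonberorinv.
Rule 4 (nasal place assimilation): /n/ precedes the labial consonant /b/, so it assimilates in place to [m]. /n/ precedes the labial consonant /v/, so it assimilates in place to [m]. /xabwidonberorinv/ → xabwidomberorimv.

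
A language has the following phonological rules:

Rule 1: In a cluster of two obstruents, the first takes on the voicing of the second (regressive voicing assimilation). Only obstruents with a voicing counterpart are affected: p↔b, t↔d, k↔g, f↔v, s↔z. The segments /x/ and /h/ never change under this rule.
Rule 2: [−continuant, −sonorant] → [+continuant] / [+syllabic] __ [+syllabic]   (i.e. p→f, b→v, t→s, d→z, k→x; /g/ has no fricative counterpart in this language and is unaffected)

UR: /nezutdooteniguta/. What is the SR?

Rule 1 (regressive voicing assimilation): /t/ precedes the voiced obstruent /d/, so it voices to [d] by assimilation. /nezutdooteniguta/ → nezuddooteniguta.
Rule 2 (intervocalic spirantization): /t/ is a stop between vowels /o/ and /e/, so it spirantizes to the fricative [s]. /t/ is a stop between vowels /u/ and /a/, so it spirantizes to the fricative [s]. /nezuddooteniguta/ → nezuddoosenigusa.

nezuddoosenigusa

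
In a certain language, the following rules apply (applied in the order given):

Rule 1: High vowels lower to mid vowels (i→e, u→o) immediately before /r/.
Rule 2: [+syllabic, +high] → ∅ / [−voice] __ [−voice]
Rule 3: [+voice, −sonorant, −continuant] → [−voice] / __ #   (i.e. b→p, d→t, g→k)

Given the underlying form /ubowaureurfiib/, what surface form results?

ubowaoreorfiip

Rule 1 (pre-rhotic lowering): /u/ is a high vowel immediately before /r/, so it lowers to [o]. /u/ is a high vowel immediately before /r/, so it lowers to [o]. /ubowaureurfiib/ → ubowaoreorfiib.
Rule 2 (high vowel syncope): no segment meets the environment; /ubowaoreorfiib/ is unchanged.
Rule 3 (final devoicing): /b/ is a voiced stop in word-final position, so it devoices to [p]. /ubowaoreorfiib/ → ubowaoreorfiip.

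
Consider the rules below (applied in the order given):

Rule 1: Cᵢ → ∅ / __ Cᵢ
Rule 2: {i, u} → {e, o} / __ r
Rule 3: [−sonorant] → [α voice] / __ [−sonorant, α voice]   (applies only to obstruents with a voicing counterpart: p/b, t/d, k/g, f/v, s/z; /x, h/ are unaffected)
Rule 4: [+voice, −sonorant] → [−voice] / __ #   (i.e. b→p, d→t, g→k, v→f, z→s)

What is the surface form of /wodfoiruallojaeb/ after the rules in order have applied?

Rule 1 (degemination): /ll/ is a geminate; the first /l/ deletes. /wodfoiruallojaeb/ → wodfoirualojaeb.
Rule 2 (pre-rhotic lowering): /i/ is a high vowel immediately before /r/, so it lowers to [e]. /wodfoirualojaeb/ → wodfoerualojaeb.
Rule 3 (regressive voicing assimilation): /d/ precedes the voiceless obstruent /f/, so it devoices to [t] by assimilation. /wodfoerualojaeb/ → wotfoerualojaeb.
Rule 4 (final devoicing): /b/ is a voiced obstruent in word-final position, so it devoices to [p]. /wotfoerualojaeb/ → wotfoerualojaep.

wotfoerualojaep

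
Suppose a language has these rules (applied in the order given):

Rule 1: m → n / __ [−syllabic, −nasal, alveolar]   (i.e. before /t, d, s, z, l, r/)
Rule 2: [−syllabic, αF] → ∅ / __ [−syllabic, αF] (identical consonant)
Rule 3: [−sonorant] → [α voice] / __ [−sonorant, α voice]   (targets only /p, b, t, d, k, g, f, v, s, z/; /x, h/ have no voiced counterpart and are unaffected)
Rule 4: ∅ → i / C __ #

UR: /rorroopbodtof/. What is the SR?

Rule 1 (nasal place assimilation): no segment meets the environment; /rorroopbodtof/ is unchanged.
Rule 2 (degemination): /rr/ is a geminate; the first /r/ deletes. /rorroopbodtof/ → roroopbodtof.
Rule 3 (regressive voicing assimilation): /p/ precedes the voiced obstruent /b/, so it voices to [b] by assimilation. /d/ precedes the voiceless obstruent /t/, so it devoices to [t] by assimilation. /roroopbodtof/ → roroobbottof.
Rule 4 (final i-epenthesis): the form ends in the consonant /f/, so [i] is inserted word-finally. /roroobbottof/ → roroobbottofi.

roroobbottofi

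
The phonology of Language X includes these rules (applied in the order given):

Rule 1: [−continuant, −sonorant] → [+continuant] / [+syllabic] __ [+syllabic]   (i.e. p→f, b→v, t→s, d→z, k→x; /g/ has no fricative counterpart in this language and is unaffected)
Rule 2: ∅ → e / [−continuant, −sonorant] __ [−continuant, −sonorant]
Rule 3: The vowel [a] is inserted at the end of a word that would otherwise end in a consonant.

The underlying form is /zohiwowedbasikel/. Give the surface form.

zohiwowedebasixela

Rule 1 (intervocalic spirantization): /k/ is a stop between vowels /i/ and /e/, so it spirantizes to the fricative [x]. /zohiwowedbasikel/ → zohiwowedbasixel.
Rule 2 (stop-cluster e-epenthesis): /d/ and /b/ form a stop–stop cluster, so [e] is inserted between them. /zohiwowedbasixel/ → zohiwowedebasixel.
Rule 3 (final a-epenthesis): the form ends in the consonant /l/, so [a] is inserted word-finally. /zohiwowedebasixel/ → zohiwowedebasixela.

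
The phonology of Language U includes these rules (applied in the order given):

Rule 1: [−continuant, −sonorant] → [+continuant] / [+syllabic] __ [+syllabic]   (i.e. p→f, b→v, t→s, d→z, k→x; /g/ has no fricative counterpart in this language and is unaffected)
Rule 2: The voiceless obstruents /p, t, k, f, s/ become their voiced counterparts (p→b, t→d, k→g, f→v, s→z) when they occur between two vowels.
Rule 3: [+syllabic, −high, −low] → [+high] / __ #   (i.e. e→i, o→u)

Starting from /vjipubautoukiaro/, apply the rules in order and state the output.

vjivuvauzouxiaru

Rule 1 (intervocalic spirantization): /p/ is a stop between vowels /i/ and /u/, so it spirantizes to the fricative [f]. /b/ is a stop between vowels /u/ and /a/, so it spirantizes to the fricative [v]. /t/ is a stop between vowels /u/ and /o/, so it spirantizes to the fricative [s]. /k/ is a stop between vowels /u/ and /i/, so it spirantizes to the fricative [x]. /vjipubautoukiaro/ → vjifuvausouxiaro.
Rule 2 (intervocalic voicing): /f/ is a voiceless obstruent between vowels /i/ and /u/, so it voices to [v]. /s/ is a voiceless obstruent between vowels /u/ and /o/, so it voices to [z]. /vjifuvausouxiaro/ → vjivuvauzouxiaro.
Rule 3 (final vowel raising): /o/ is a mid vowel in word-final position, so it raises to [u]. /vjivuvauzouxiaro/ → vjivuvauzouxiaru.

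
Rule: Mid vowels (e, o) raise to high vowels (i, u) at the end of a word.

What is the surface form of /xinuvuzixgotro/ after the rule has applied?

xinuvuzixgotru

/o/ is a mid vowel in word-final position, so it raises to [u].
The other instance of /o/ does not occur in the required environment and remains unchanged.
Surface form: [xinuvuzixgotru].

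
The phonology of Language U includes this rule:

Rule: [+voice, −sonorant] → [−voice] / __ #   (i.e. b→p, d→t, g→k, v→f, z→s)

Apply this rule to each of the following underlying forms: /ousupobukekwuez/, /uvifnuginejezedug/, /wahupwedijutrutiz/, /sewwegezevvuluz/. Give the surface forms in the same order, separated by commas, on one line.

ousupobukekwues, uvifnuginejezeduk, wahupwedijutrutis, sewwegezevvulus

/ousupobukekwuez/: /z/ is a voiced obstruent in word-final position, so it devoices to [s]. → [ousupobukekwues].
/uvifnuginejezedug/: /g/ is a voiced obstruent in word-final position, so it devoices to [k]. → [uvifnuginejezeduk].
/wahupwedijutrutiz/: /z/ is a voiced obstruent in word-final position, so it devoices to [s]. → [wahupwedijutrutis].
/sewwegezevvuluz/: /z/ is a voiced obstruent in word-final position, so it devoices to [s]. → [sewwegezevvulus].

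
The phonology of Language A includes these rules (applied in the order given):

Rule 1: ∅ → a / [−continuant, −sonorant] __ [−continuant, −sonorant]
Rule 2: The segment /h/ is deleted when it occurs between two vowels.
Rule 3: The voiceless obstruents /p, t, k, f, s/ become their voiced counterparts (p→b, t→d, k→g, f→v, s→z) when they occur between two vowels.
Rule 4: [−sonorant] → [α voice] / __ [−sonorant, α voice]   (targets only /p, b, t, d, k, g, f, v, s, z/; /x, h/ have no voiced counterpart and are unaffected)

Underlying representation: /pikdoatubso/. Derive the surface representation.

Rule 1 (stop-cluster a-epenthesis): /k/ and /d/ form a stop–stop cluster, so [a] is inserted between them. /pikdoatubso/ → pikadoatubso.
Rule 2 (intervocalic h-deletion): no segment meets the environment; /pikadoatubso/ is unchanged.
Rule 3 (intervocalic voicing): /k/ is a voiceless obstruent between vowels /i/ and /a/, so it voices to [g]. /t/ is a voiceless obstruent between vowels /a/ and /u/, so it voices to [d]. /pikadoatubso/ → pigadoadubso.
Rule 4 (regressive voicing assimilation): /b/ precedes the voiceless obstruent /s/, so it devoices to [p] by assimilation. /pigadoadubso/ → pigadoadupso.

pigadoadupso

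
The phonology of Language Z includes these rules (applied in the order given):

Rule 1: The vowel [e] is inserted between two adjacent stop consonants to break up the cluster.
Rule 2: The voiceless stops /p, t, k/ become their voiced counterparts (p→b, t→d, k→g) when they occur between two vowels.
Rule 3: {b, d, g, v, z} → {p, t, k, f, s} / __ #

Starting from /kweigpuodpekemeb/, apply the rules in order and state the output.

Rule 1 (stop-cluster e-epenthesis): /g/ and /p/ form a stop–stop cluster, so [e] is inserted between them. /d/ and /p/ form a stop–stop cluster, so [e] is inserted between them. /kweigpuodpekemeb/ → kweigepuodepekemeb.
Rule 2 (intervocalic voicing): /p/ is a voiceless stop between vowels /e/ and /u/, so it voices to [b]. /p/ is a voiceless stop between vowels /e/ and /e/, so it voices to [b]. /k/ is a voiceless stop between vowels /e/ and /e/, so it voices to [g]. /kweigepuodepekemeb/ → kweigebuodebegemeb.
Rule 3 (final devoicing): /b/ is a voiced obstruent in word-final position, so it devoices to [p]. /kweigebuodebegemeb/ → kweigebuodebegemep.

kweigebuodebegemep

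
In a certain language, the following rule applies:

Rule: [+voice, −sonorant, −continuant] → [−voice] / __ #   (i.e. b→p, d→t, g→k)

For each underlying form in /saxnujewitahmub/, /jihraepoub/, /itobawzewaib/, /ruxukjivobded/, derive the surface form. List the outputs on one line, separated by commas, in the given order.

saxnujewitahmup, jihraepoup, itobawzewaip, ruxukjivobdet

/saxnujewitahmub/: /b/ is a voiced stop in word-final position, so it devoices to [p]. → [saxnujewitahmup].
/jihraepoub/: /b/ is a voiced stop in word-final position, so it devoices to [p]. → [jihraepoup].
/itobawzewaib/: /b/ is a voiced stop in word-final position, so it devoices to [p]. → [itobawzewaip].
/ruxukjivobded/: /d/ is a voiced stop in word-final position, so it devoices to [t]. → [ruxukjivobdet].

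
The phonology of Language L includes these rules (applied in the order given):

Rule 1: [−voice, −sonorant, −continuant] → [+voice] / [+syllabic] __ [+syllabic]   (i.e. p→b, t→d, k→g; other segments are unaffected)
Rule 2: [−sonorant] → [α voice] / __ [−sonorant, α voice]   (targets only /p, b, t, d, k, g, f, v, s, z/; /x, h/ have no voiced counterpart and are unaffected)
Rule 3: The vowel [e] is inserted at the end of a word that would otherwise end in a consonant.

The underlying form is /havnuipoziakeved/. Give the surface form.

Rule 1 (intervocalic voicing): /p/ is a voiceless stop between vowels /i/ and /o/, so it voices to [b]. /k/ is a voiceless stop between vowels /a/ and /e/, so it voices to [g]. /havnuipoziakeved/ → havnuiboziageved.
Rule 2 (regressive voicing assimilation): no segment meets the environment; /havnuiboziageved/ is unchanged.
Rule 3 (final e-epenthesis): the form ends in the consonant /d/, so [e] is inserted word-finally. /havnuiboziageved/ → havnuiboziagevede.

havnuiboziagevede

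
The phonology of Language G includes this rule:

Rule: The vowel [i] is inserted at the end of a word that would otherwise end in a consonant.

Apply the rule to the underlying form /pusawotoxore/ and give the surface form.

pusawotoxore

No segment of /pusawotoxore/ meets the structural description of the rule, so the form surfaces unchanged.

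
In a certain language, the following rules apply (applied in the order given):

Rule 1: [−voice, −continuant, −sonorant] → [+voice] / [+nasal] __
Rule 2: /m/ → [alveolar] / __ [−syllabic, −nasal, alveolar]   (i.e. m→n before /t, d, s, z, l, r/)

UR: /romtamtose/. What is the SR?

rondandose

Rule 1 (post-nasal voicing): /t/ is a voiceless stop immediately after the nasal /m/, so it voices to [d]. /t/ is a voiceless stop immediately after the nasal /m/, so it voices to [d]. /romtamtose/ → romdamdose.
Rule 2 (nasal place assimilation): /m/ precedes the alveolar consonant /d/, so it assimilates in place to [n]. /m/ precedes the alveolar consonant /d/, so it assimilates in place to [n]. /romdamdose/ → rondandose.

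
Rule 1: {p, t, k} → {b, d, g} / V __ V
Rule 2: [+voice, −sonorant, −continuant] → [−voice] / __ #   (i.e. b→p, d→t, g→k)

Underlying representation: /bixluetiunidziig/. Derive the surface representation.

Rule 1 (intervocalic voicing): /t/ is a voiceless stop between vowels /e/ and /i/, so it voices to [d]. /bixluetiunidziig/ → bixluediunidziig.
Rule 2 (final devoicing): /g/ is a voiced stop in word-final position, so it devoices to [k]. /bixluediunidziig/ → bixluediunidziik.

bixluediunidziik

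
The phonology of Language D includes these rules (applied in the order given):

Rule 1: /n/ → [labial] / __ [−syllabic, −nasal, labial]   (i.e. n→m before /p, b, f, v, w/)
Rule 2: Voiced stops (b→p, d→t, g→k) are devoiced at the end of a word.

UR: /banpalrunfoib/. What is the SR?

bampalrumfoip

Rule 1 (nasal place assimilation): /n/ precedes the labial consonant /p/, so it assimilates in place to [m]. /n/ precedes the labial consonant /f/, so it assimilates in place to [m]. /banpalrunfoib/ → bampalrumfoib.
Rule 2 (final devoicing): /b/ is a voiced stop in word-final position, so it devoices to [p]. /bampalrumfoib/ → bampalrumfoip.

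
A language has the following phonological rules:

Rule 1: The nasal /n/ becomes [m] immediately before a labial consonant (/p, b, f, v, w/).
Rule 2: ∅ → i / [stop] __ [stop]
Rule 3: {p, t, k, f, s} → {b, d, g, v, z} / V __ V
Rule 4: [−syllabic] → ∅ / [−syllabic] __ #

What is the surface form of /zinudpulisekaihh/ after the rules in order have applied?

zinudibulizegaih

Rule 1 (nasal place assimilation): no segment meets the environment; /zinudpulisekaihh/ is unchanged.
Rule 2 (stop-cluster i-epenthesis): /d/ and /p/ form a stop–stop cluster, so [i] is inserted between them. /zinudpulisekaihh/ → zinudipulisekaihh.
Rule 3 (intervocalic voicing): /p/ is a voiceless obstruent between vowels /i/ and /u/, so it voices to [b]. /s/ is a voiceless obstruent between vowels /i/ and /e/, so it voices to [z]. /k/ is a voiceless obstruent between vowels /e/ and /a/, so it voices to [g]. /zinudipulisekaihh/ → zinudibulizegaihh.
Rule 4 (final cluster simplification): /h/ is the second consonant of a word-final cluster /hh/, so it deletes. /zinudibulizegaihh/ → zinudibulizegaih.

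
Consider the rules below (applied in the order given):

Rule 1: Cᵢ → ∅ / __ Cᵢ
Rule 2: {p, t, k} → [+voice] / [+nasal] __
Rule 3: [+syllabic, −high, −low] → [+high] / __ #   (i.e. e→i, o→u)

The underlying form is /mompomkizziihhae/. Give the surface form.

mombomgiziihai

Rule 1 (degemination): /zz/ is a geminate; the first /z/ deletes. /hh/ is a geminate; the first /h/ deletes. /mompomkizziihhae/ → mompomkiziihae.
Rule 2 (post-nasal voicing): /p/ is a voiceless stop immediately after the nasal /m/, so it voices to [b]. /k/ is a voiceless stop immediately after the nasal /m/, so it voices to [g]. /mompomkiziihae/ → mombomgiziihae.
Rule 3 (final vowel raising): /e/ is a mid vowel in word-final position, so it raises to [i]. /mombomgiziihae/ → mombomgiziihai.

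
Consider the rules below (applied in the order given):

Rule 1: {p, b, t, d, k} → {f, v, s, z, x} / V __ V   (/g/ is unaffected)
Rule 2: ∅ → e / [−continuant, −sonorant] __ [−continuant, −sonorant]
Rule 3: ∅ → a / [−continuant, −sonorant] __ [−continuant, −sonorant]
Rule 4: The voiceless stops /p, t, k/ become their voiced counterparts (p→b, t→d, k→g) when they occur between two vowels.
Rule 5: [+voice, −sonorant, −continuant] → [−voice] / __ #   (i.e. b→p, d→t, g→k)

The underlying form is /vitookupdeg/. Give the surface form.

Rule 1 (intervocalic spirantization): /t/ is a stop between vowels /i/ and /o/, so it spirantizes to the fricative [s]. /k/ is a stop between vowels /o/ and /u/, so it spirantizes to the fricative [x]. /vitookupdeg/ → visooxupdeg.
Rule 2 (stop-cluster e-epenthesis): /p/ and /d/ form a stop–stop cluster, so [e] is inserted between them. /visooxupdeg/ → visooxupedeg.
Rule 3 (stop-cluster a-epenthesis): no segment meets the environment; /visooxupedeg/ is unchanged.
Rule 4 (intervocalic voicing): /p/ is a voiceless stop between vowels /u/ and /e/, so it voices to [b]. /visooxupedeg/ → visooxubedeg.
Rule 5 (final devoicing): /g/ is a voiced stop in word-final position, so it devoices to [k]. /visooxubedeg/ → visooxubedek.

visooxubedek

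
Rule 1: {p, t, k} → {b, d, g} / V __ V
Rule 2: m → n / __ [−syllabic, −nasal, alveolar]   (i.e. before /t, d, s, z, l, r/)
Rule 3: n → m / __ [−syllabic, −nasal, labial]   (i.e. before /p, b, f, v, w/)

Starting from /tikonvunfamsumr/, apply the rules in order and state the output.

tigomvumfansunr

Rule 1 (intervocalic voicing): /k/ is a voiceless stop between vowels /i/ and /o/, so it voices to [g]. /tikonvunfamsumr/ → tigonvunfamsumr.
Rule 2 (nasal place assimilation): /m/ precedes the alveolar consonant /s/, so it assimilates in place to [n]. /m/ precedes the alveolar consonant /r/, so it assimilates in place to [n]. /tigonvunfamsumr/ → tigonvunfansunr.
Rule 3 (nasal place assimilation): /n/ precedes the labial consonant /v/, so it assimilates in place to [m]. /n/ precedes the labial consonant /f/, so it assimilates in place to [m]. /tigonvunfansunr/ → tigomvumfansunr.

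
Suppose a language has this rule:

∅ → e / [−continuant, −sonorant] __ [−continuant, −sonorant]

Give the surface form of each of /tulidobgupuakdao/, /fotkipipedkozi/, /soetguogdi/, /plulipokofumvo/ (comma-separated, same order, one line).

/tulidobgupuakdao/: /b/ and /g/ form a stop–stop cluster, so [e] is inserted between them. /k/ and /d/ form a stop–stop cluster, so [e] is inserted between them. → [tulidobegupuakedao].
/fotkipipedkozi/: /t/ and /k/ form a stop–stop cluster, so [e] is inserted between them. /d/ and /k/ form a stop–stop cluster, so [e] is inserted between them. → [fotekipipedekozi].
/soetguogdi/: /t/ and /g/ form a stop–stop cluster, so [e] is inserted between them. /g/ and /d/ form a stop–stop cluster, so [e] is inserted between them. → [soeteguogedi].
/plulipokofumvo/: the rule's environment is not met; surfaces unchanged as [plulipokofumvo].

tulidobegupuakedao, fotekipipedekozi, soeteguogedi, plulipokofumvo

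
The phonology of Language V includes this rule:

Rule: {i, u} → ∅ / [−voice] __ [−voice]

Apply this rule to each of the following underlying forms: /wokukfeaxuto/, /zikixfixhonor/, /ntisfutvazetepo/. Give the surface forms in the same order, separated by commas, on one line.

wokkfeaxto, zikxfxhonor, ntsftvazetepo

/wokukfeaxuto/: /u/ is a high vowel flanked by voiceless consonants /k/ and /k/, so it deletes. /u/ is a high vowel flanked by voiceless consonants /x/ and /t/, so it deletes. → [wokkfeaxto].
/zikixfixhonor/: /i/ is a high vowel flanked by voiceless consonants /k/ and /x/, so it deletes. /i/ is a high vowel flanked by voiceless consonants /f/ and /x/, so it deletes. → [zikxfxhonor].
/ntisfutvazetepo/: /i/ is a high vowel flanked by voiceless consonants /t/ and /s/, so it deletes. /u/ is a high vowel flanked by voiceless consonants /f/ and /t/, so it deletes. → [ntsftvazetepo].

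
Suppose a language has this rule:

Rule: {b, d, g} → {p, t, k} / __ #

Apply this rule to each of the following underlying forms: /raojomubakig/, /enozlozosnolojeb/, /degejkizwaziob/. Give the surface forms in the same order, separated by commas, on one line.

/raojomubakig/: /g/ is a voiced stop in word-final position, so it devoices to [k]. → [raojomubakik].
/enozlozosnolojeb/: /b/ is a voiced stop in word-final position, so it devoices to [p]. → [enozlozosnolojep].
/degejkizwaziob/: /b/ is a voiced stop in word-final position, so it devoices to [p]. → [degejkizwaziop].

raojomubakik, enozlozosnolojep, degejkizwaziop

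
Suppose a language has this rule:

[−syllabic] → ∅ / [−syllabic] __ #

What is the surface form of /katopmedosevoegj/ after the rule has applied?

/j/ is the second consonant of a word-final cluster /gj/, so it deletes.
The other instances of /k/, /t/, /p/, /m/, /d/, /s/, /v/, /g/ do not occur in the required environment and remain unchanged.
Surface form: [katopmedosevoeg].

katopmedosevoeg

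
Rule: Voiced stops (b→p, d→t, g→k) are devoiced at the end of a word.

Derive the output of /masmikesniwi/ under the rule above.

masmikesniwi

No segment of /masmikesniwi/ meets the structural description of the rule, so the form surfaces unchanged.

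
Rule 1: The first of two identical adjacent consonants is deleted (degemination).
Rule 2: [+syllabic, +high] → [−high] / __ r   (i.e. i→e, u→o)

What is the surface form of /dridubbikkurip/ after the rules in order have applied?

dridubikorip

Rule 1 (degemination): /bb/ is a geminate; the first /b/ deletes. /kk/ is a geminate; the first /k/ deletes. /dridubbikkurip/ → dridubikurip.
Rule 2 (pre-rhotic lowering): /u/ is a high vowel immediately before /r/, so it lowers to [o]. /dridubikurip/ → dridubikorip.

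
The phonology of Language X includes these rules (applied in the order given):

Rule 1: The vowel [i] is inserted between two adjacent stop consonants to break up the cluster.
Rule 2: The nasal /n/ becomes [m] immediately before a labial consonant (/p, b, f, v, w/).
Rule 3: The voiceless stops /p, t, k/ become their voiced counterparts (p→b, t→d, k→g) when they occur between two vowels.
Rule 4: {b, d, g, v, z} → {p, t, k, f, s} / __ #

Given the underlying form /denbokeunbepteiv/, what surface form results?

dembogeumbebideif

Rule 1 (stop-cluster i-epenthesis): /p/ and /t/ form a stop–stop cluster, so [i] is inserted between them. /denbokeunbepteiv/ → denbokeunbepiteiv.
Rule 2 (nasal place assimilation): /n/ precedes the labial consonant /b/, so it assimilates in place to [m]. /n/ precedes the labial consonant /b/, so it assimilates in place to [m]. /denbokeunbepiteiv/ → dembokeumbepiteiv.
Rule 3 (intervocalic voicing): /k/ is a voiceless stop between vowels /o/ and /e/, so it voices to [g]. /p/ is a voiceless stop between vowels /e/ and /i/, so it voices to [b]. /t/ is a voiceless stop between vowels /i/ and /e/, so it voices to [d]. /dembokeumbepiteiv/ → dembogeumbebideiv.
Rule 4 (final devoicing): /v/ is a voiced obstruent in word-final position, so it devoices to [f]. /dembogeumbebideiv/ → dembogeumbebideif.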